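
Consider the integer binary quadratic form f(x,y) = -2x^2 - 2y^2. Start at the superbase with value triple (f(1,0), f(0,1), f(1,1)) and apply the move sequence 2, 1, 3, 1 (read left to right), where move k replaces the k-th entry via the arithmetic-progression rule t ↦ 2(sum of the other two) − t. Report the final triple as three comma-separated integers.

start (-2,-2,-4) = (f(1,0),f(0,1),f(1,1))
replace slot 2: 2·((-2)+(-4)) − (-2) = -10 → (-2,-10,-4)
replace slot 1: 2·((-10)+(-4)) − (-2) = -26 → (-26,-10,-4)
replace slot 3: 2·((-26)+(-10)) − (-4) = -68 → (-26,-10,-68)
replace slot 1: 2·((-10)+(-68)) − (-26) = -130 → (-130,-10,-68)

-130,-10,-68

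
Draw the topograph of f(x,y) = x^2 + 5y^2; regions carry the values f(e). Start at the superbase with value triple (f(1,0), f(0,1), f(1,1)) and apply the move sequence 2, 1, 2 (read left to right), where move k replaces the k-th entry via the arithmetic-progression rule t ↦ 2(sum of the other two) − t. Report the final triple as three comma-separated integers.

start (1,5,6) = (f(1,0),f(0,1),f(1,1))
replace slot 2: 2·(1+6) − 5 = 9 → (1,9,6)
replace slot 1: 2·(9+6) − 1 = 29 → (29,9,6)
replace slot 2: 2·(29+6) − 9 = 61 → (29,61,6)

29,61,6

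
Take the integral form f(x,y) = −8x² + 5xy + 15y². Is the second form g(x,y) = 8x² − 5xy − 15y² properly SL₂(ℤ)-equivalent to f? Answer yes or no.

D₁ = 505, D₂ = 505
river cycle of f (length 8): (-8, 21, 2), (2, 19, -18), (-18, 17, 3), (3, 19, -12), (-12, 5, 10), (10, 15, -7), (-7, 13, 12), (12, 11, -8)
river cycle of g (length 8): (8, 11, -12), (-12, 13, 7), (7, 15, -10), (-10, 5, 12), (12, 19, -3), (-3, 17, 18), (18, 19, -2), (-2, 21, 8)
cycles differ ⇒ inequivalent

no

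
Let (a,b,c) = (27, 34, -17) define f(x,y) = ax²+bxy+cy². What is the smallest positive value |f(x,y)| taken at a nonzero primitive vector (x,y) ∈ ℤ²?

river: ρ → (-17,34,27)
river: ρ → (27,20,-24)
river: ρ → (-24,28,23)
river: ρ → (23,18,-29)
river: ρ → (-29,40,12)
river: ρ → (12,32,-41)
river: ρ → (-41,50,3)
river: ρ → (3,52,-24)
river: ρ → (-24,44,11)
river: ρ → (11,44,-24)
river: ρ → (-24,52,3)
river: ρ → (3,50,-41)
river: ρ → (-41,32,12)
river: ρ → (12,40,-29)
river: ρ → (-29,18,23)
river: ρ → (23,28,-24)
river: ρ → (-24,20,27)
river: ρ → (27,34,-17)
closes: descent 0, river 18
min |a| on river = 3

3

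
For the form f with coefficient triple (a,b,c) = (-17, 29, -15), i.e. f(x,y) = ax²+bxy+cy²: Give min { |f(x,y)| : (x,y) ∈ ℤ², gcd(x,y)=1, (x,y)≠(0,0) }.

translate: b→5 (≡-29 mod 34), so (17,-29,15)→(17,5,3)
flip: (17,5,3)→(3,-5,17)
translate: b→1 (≡-5 mod 6), so (3,-5,17)→(3,1,15)
reduced (well bottom): (3,1,15) with a≤c, −a<b≤a
well minimum |f| = |-3| = 3 (negative-definite)

3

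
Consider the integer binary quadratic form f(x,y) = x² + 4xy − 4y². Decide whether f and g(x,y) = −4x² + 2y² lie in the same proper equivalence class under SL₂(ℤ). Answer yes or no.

D₁ = 32, D₂ = 32
river cycle of f (length 2): (-4, 4, 1), (1, 4, -4)
river cycle of g (length 2): (2, 4, -2), (-2, 4, 2)
cycles differ ⇒ inequivalent

no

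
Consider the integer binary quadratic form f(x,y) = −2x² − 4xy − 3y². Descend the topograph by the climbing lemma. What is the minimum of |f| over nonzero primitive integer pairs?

translate: b→0 (≡4 mod 4), so (2,4,3)→(2,0,1)
flip: (2,0,1)→(1,0,2)
reduced (well bottom): (1,0,2) with a≤c, −a<b≤a
well minimum |f| = |-1| = 1 (negative-definite)

1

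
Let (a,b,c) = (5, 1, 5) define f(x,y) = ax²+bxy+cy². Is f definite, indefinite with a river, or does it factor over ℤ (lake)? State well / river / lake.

D = b²−4ac = 1² − 4·5·5 = -99
D < 0 ⇒ definite ⇒ every region one sign ⇒ single well

well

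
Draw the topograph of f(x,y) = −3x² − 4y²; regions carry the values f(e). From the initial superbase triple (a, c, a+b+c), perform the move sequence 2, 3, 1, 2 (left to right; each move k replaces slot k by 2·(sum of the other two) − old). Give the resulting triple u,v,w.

start (-3,-4,-7) = (f(1,0),f(0,1),f(1,1))
replace slot 2: 2·((-3)+(-7)) − (-4) = -16 → (-3,-16,-7)
replace slot 3: 2·((-3)+(-16)) − (-7) = -31 → (-3,-16,-31)
replace slot 1: 2·((-16)+(-31)) − (-3) = -91 → (-91,-16,-31)
replace slot 2: 2·((-91)+(-31)) − (-16) = -228 → (-91,-228,-31)

-91,-228,-31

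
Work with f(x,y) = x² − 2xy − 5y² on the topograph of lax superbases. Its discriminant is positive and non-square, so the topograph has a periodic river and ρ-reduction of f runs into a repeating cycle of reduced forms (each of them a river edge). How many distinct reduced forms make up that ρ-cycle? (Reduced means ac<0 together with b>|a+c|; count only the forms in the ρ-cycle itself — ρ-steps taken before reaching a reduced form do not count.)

D = 24, ⌊√D⌋ = 4
descent: ρ → (-5,2,1)
descent: ρ → (1,4,-2)  [lands on river]
river: ρ → (-2,4,1)
ρ-cycle length = 2 (tail of 2 descent steps not counted)

2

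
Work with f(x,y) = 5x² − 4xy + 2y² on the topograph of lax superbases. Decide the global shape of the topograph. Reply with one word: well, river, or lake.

D = b²−4ac = (-4)² − 4·5·2 = -24
D < 0 ⇒ definite ⇒ every region one sign ⇒ single well

well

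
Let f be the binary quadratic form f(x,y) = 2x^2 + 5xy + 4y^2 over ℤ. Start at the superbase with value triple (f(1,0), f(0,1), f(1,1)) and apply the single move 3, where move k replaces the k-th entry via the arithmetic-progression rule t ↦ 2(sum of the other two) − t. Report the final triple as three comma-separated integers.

start (2,4,11) = (f(1,0),f(0,1),f(1,1))
replace slot 3: 2·(2+4) − 11 = 1 → (2,4,1)

2,4,1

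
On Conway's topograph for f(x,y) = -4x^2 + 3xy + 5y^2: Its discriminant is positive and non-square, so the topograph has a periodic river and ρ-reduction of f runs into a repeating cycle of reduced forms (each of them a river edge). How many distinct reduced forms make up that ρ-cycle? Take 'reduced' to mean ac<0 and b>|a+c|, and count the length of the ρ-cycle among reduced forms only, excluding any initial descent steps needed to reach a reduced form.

D = 89, ⌊√D⌋ = 9
river: ρ → (5,7,-2)
river: ρ → (-2,9,1)
river: ρ → (1,9,-2)
river: ρ → (-2,7,5)
river: ρ → (5,3,-4)
river: ρ → (-4,5,4)
river: ρ → (4,3,-5)
river: ρ → (-5,7,2)
river: ρ → (2,9,-1)
river: ρ → (-1,9,2)
river: ρ → (2,7,-5)
river: ρ → (-5,3,4)
river: ρ → (4,5,-4)
river: ρ → (-4,3,5)
ρ-cycle length = 14 (tail of 0 descent steps not counted)

14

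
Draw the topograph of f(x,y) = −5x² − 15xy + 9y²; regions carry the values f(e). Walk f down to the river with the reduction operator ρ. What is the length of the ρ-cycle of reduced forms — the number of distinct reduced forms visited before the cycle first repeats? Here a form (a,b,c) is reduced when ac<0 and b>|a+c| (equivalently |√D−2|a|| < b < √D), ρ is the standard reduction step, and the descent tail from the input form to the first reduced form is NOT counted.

D = 405, ⌊√D⌋ = 20
descent: ρ → (9,15,-5)  [lands on river]
river: ρ → (-5,15,9)
river: ρ → (9,3,-11)
river: ρ → (-11,19,1)
river: ρ → (1,19,-11)
river: ρ → (-11,3,9)
ρ-cycle length = 6 (tail of 1 descent step not counted)

6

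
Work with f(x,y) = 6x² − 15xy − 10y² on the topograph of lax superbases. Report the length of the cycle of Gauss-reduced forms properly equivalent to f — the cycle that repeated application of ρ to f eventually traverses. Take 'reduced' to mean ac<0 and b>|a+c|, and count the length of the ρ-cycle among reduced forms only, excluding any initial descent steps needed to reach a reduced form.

D = 465, ⌊√D⌋ = 21
descent: ρ → (-10,15,6)  [lands on river]
river: ρ → (6,21,-1)
river: ρ → (-1,21,6)
river: ρ → (6,15,-10)
river: ρ → (-10,5,11)
river: ρ → (11,17,-4)
river: ρ → (-4,15,15)
river: ρ → (15,15,-4)
river: ρ → (-4,17,11)
river: ρ → (11,5,-10)
ρ-cycle length = 10 (tail of 1 descent step not counted)

10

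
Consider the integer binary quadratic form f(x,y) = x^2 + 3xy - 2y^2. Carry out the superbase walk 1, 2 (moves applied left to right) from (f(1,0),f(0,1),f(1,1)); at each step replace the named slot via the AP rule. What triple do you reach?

start (1,-2,2) = (f(1,0),f(0,1),f(1,1))
replace slot 1: 2·((-2)+2) − 1 = -1 → (-1,-2,2)
replace slot 2: 2·((-1)+2) − (-2) = 4 → (-1,4,2)

-1,4,2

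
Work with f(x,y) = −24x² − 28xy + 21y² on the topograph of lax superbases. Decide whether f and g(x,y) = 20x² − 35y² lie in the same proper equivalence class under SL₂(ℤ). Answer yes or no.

D₁ = 2800, D₂ = 2800
river cycle of f (length 16): (21, 28, -24), (-24, 20, 25), (25, 30, -19), (-19, 46, 9), (9, 44, -24), (-24, 52, 1), (1, 52, -24), (-24, 44, 9), (9, 46, -19), (-19, 30, 25), … (6 more)
river cycle of g (length 4): (20, 40, -15), (-15, 50, 5), (5, 50, -15), (-15, 40, 20)
cycles differ ⇒ inequivalent

no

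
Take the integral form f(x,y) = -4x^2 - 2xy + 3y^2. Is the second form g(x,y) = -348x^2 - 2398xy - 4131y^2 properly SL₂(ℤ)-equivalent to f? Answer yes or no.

D₁ = 52, D₂ = 52
river cycle of f (length 10): (3, 2, -4), (-4, 6, 1), (1, 6, -4), (-4, 2, 3), (3, 4, -3), (-3, 2, 4), (4, 6, -1), (-1, 6, 4), (4, 2, -3), (-3, 4, 3)
river cycle of g (length 10): (-4, 6, 1), (1, 6, -4), (-4, 2, 3), (3, 4, -3), (-3, 2, 4), (4, 6, -1), (-1, 6, 4), (4, 2, -3), (-3, 4, 3), (3, 2, -4)
cycles coincide ⇒ equivalent

yes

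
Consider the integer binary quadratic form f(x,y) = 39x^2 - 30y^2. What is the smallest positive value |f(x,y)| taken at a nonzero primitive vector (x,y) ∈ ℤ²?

descent: ρ → (-30,60,9)  [lands on river]
river: ρ → (9,66,-9)
river: ρ → (-9,60,30)
river: ρ → (30,60,-9)
river: ρ → (-9,66,9)
river: ρ → (9,60,-30)
closes: descent 1, river 6
min |a| on river = 9

9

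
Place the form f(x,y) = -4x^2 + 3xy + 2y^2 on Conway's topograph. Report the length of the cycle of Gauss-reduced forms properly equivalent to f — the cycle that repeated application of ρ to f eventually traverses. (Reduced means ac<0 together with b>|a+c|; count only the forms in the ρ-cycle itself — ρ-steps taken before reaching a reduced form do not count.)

D = 41, ⌊√D⌋ = 6
river: ρ → (2,5,-2)
river: ρ → (-2,3,4)
river: ρ → (4,5,-1)
river: ρ → (-1,5,4)
river: ρ → (4,3,-2)
river: ρ → (-2,5,2)
river: ρ → (2,3,-4)
river: ρ → (-4,5,1)
river: ρ → (1,5,-4)
river: ρ → (-4,3,2)
ρ-cycle length = 10 (tail of 0 descent steps not counted)

10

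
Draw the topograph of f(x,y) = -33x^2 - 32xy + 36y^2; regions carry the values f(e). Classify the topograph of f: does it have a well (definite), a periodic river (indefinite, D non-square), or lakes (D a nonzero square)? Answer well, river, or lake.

D = b²−4ac = (-32)² − 4·(-33)·36 = 5776
D = 76² is a perfect square ⇒ form factors over ℤ ⇒ lakes

lake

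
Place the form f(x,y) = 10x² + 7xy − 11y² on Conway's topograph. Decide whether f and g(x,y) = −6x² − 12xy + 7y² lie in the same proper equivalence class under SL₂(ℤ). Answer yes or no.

D₁ = 489, D₂ = 312
discriminants differ ⇒ not SL₂(ℤ)-equivalent

no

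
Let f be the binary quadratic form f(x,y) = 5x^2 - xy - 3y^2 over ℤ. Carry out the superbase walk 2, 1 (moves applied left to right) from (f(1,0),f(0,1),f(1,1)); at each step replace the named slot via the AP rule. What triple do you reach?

start (5,-3,1) = (f(1,0),f(0,1),f(1,1))
replace slot 2: 2·(5+1) − (-3) = 15 → (5,15,1)
replace slot 1: 2·(15+1) − 5 = 27 → (27,15,1)

27,15,1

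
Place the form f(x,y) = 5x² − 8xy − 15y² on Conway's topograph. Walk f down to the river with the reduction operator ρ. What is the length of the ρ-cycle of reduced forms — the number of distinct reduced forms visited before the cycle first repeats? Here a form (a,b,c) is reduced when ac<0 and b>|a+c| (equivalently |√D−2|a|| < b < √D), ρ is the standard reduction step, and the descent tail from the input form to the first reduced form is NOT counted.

D = 364, ⌊√D⌋ = 19
descent: ρ → (-15,8,5)
descent: ρ → (5,12,-11)  [lands on river]
river: ρ → (-11,10,6)
river: ρ → (6,14,-7)
river: ρ → (-7,14,6)
river: ρ → (6,10,-11)
river: ρ → (-11,12,5)
river: ρ → (5,18,-2)
river: ρ → (-2,18,5)
ρ-cycle length = 8 (tail of 2 descent steps not counted)

8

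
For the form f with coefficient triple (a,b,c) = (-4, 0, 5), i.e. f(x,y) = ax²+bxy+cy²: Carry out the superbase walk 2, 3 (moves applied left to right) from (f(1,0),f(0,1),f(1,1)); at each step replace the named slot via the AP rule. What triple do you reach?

start (-4,5,1) = (f(1,0),f(0,1),f(1,1))
replace slot 2: 2·((-4)+1) − 5 = -11 → (-4,-11,1)
replace slot 3: 2·((-4)+(-11)) − 1 = -31 → (-4,-11,-31)

-4,-11,-31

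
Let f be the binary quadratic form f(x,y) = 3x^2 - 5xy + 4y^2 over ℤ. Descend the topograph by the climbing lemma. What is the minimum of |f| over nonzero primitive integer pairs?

translate: b→1 (≡-5 mod 6), so (3,-5,4)→(3,1,2)
flip: (3,1,2)→(2,-1,3)
reduced (well bottom): (2,-1,3) with a≤c, −a<b≤a
well minimum = a = 2

2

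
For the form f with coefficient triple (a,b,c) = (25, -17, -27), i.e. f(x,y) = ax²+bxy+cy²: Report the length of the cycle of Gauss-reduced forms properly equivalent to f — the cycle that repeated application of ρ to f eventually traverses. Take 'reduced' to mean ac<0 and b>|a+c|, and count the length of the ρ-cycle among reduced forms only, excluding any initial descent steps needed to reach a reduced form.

D = 2989, ⌊√D⌋ = 54
descent: ρ → (-27,17,25)  [lands on river]
river: ρ → (25,33,-19)
river: ρ → (-19,43,15)
river: ρ → (15,47,-13)
river: ρ → (-13,31,39)
river: ρ → (39,47,-5)
river: ρ → (-5,53,9)
river: ρ → (9,37,-45)
river: ρ → (-45,53,1)
river: ρ → (1,53,-45)
river: ρ → (-45,37,9)
river: ρ → (9,53,-5)
river: ρ → (-5,47,39)
river: ρ → (39,31,-13)
river: ρ → (-13,47,15)
river: ρ → (15,43,-19)
river: ρ → (-19,33,25)
river: ρ → (25,17,-27)
river: ρ → (-27,37,15)
river: ρ → (15,53,-3)
river: ρ → (-3,49,49)
river: ρ → (49,49,-3)
river: ρ → (-3,53,15)
river: ρ → (15,37,-27)
ρ-cycle length = 24 (tail of 1 descent step not counted)

24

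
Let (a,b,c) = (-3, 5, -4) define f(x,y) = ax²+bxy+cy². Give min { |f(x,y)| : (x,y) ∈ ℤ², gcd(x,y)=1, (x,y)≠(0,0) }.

translate: b→1 (≡-5 mod 6), so (3,-5,4)→(3,1,2)
flip: (3,1,2)→(2,-1,3)
reduced (well bottom): (2,-1,3) with a≤c, −a<b≤a
well minimum |f| = |-2| = 2 (negative-definite)

2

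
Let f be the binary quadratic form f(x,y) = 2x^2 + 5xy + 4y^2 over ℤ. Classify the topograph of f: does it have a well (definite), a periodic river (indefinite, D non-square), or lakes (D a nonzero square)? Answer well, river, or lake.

D = b²−4ac = 5² − 4·2·4 = -7
D < 0 ⇒ definite ⇒ every region one sign ⇒ single well

well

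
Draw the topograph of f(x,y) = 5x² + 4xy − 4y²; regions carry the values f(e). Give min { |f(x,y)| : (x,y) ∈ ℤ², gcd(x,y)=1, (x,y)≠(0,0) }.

river: ρ → (-4,4,5)
river: ρ → (5,6,-3)
river: ρ → (-3,6,5)
river: ρ → (5,4,-4)
closes: descent 0, river 4
min |a| on river = 3

3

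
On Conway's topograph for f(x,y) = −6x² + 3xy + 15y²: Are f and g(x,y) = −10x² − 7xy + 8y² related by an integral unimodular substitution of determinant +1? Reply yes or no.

D₁ = 369, D₂ = 369
river cycle of f (length 10): (-6, 15, 6), (6, 9, -12), (-12, 15, 3), (3, 15, -12), (-12, 9, 6), (6, 15, -6), (-6, 9, 12), (12, 15, -3), (-3, 15, 12), (12, 9, -6)
river cycle of g (length 16): (8, 7, -10), (-10, 13, 5), (5, 17, -4), (-4, 15, 9), (9, 3, -10), (-10, 17, 2), (2, 19, -1), (-1, 19, 2), (2, 17, -10), (-10, 3, 9), … (6 more)
cycles differ ⇒ inequivalent

no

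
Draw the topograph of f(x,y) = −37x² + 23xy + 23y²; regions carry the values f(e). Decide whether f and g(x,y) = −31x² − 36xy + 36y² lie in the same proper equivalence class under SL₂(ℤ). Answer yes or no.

D₁ = 3933, D₂ = 5760
discriminants differ ⇒ not SL₂(ℤ)-equivalent

no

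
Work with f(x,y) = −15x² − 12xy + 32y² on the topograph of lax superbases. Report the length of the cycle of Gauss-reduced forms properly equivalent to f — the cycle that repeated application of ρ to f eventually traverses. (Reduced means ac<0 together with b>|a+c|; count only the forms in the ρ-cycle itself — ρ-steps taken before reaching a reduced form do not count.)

D = 2064, ⌊√D⌋ = 45
descent: ρ → (32,12,-15)
descent: ρ → (-15,18,29)  [lands on river]
river: ρ → (29,40,-4)
river: ρ → (-4,40,29)
river: ρ → (29,18,-15)
river: ρ → (-15,42,5)
river: ρ → (5,38,-31)
river: ρ → (-31,24,12)
river: ρ → (12,24,-31)
river: ρ → (-31,38,5)
river: ρ → (5,42,-15)
ρ-cycle length = 10 (tail of 2 descent steps not counted)

10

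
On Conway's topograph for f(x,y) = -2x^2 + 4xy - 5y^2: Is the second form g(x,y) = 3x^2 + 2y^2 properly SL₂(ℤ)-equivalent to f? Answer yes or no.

D₁ = -24, D₂ = -24
f is negative-definite; reduce −f:
−f: translate: b→0 (≡-4 mod 4), so (2,-4,5)→(2,0,3)
−f: reduced (well bottom): (2,0,3) with a≤c, −a<b≤a
flip sign back: reduced form of f is (-2,0,-3)
g: flip: (3,0,2)→(2,0,3)
g: reduced (well bottom): (2,0,3) with a≤c, −a<b≤a
reduced forms (-2, 0, -3) vs (2, 0, 3) ⇒ inequivalent

no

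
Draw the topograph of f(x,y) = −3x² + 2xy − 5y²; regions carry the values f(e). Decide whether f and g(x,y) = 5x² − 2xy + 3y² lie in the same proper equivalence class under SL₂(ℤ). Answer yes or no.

D₁ = -56, D₂ = -56
f is negative-definite; reduce −f:
−f: reduced (well bottom): (3,-2,5) with a≤c, −a<b≤a
flip sign back: reduced form of f is (-3,2,-5)
g: flip: (5,-2,3)→(3,2,5)
g: reduced (well bottom): (3,2,5) with a≤c, −a<b≤a
reduced forms (-3, 2, -5) vs (3, 2, 5) ⇒ inequivalent

no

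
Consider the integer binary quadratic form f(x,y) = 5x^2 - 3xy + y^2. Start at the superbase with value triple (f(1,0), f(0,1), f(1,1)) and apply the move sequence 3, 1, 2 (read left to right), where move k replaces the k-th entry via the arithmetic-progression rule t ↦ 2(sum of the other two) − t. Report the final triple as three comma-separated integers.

start (5,1,3) = (f(1,0),f(0,1),f(1,1))
replace slot 3: 2·(5+1) − 3 = 9 → (5,1,9)
replace slot 1: 2·(1+9) − 5 = 15 → (15,1,9)
replace slot 2: 2·(15+9) − 1 = 47 → (15,47,9)

15,47,9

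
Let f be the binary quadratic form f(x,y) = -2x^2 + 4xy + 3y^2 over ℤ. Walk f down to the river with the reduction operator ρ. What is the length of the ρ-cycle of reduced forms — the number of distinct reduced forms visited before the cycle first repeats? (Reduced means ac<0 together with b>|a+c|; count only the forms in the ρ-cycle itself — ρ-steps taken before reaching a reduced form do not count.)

D = 40, ⌊√D⌋ = 6
river: ρ → (3,2,-3)
river: ρ → (-3,4,2)
river: ρ → (2,4,-3)
river: ρ → (-3,2,3)
river: ρ → (3,4,-2)
river: ρ → (-2,4,3)
ρ-cycle length = 6 (tail of 0 descent steps not counted)

6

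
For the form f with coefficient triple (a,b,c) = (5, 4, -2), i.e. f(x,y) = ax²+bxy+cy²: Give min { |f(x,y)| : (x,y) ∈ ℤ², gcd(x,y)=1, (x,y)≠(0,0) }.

river: ρ → (-2,4,5)
river: ρ → (5,6,-1)
river: ρ → (-1,6,5)
river: ρ → (5,4,-2)
closes: descent 0, river 4
min |a| on river = 1

1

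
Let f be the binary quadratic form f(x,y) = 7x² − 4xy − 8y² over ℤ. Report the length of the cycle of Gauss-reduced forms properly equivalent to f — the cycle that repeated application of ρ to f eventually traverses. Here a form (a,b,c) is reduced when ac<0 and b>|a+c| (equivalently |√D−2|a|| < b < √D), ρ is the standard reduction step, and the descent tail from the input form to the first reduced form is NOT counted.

D = 240, ⌊√D⌋ = 15
descent: ρ → (-8,4,7)  [lands on river]
river: ρ → (7,10,-5)
river: ρ → (-5,10,7)
river: ρ → (7,4,-8)
river: ρ → (-8,12,3)
river: ρ → (3,12,-8)
ρ-cycle length = 6 (tail of 1 descent step not counted)

6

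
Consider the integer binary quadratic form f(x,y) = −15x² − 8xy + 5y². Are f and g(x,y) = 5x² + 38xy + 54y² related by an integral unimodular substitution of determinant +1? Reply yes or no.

D₁ = 364, D₂ = 364
river cycle of f (length 8): (5, 18, -2), (-2, 18, 5), (5, 12, -11), (-11, 10, 6), (6, 14, -7), (-7, 14, 6), (6, 10, -11), (-11, 12, 5)
river cycle of g (length 8): (5, 18, -2), (-2, 18, 5), (5, 12, -11), (-11, 10, 6), (6, 14, -7), (-7, 14, 6), (6, 10, -11), (-11, 12, 5)
cycles coincide ⇒ equivalent

yes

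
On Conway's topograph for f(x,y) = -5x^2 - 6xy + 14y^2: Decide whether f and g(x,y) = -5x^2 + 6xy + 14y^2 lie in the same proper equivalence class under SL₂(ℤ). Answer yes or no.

D₁ = 316, D₂ = 316
river cycle of f (length 6): (-5, 14, 6), (6, 10, -9), (-9, 8, 7), (7, 6, -10), (-10, 14, 3), (3, 16, -5)
river cycle of g (length 6): (-5, 16, 3), (3, 14, -10), (-10, 6, 7), (7, 8, -9), (-9, 10, 6), (6, 14, -5)
cycles differ ⇒ inequivalent

no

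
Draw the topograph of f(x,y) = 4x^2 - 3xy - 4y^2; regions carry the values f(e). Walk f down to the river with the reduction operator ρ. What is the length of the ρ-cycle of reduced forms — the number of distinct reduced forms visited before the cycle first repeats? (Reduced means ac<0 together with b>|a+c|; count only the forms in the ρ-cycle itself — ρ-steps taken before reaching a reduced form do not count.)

D = 73, ⌊√D⌋ = 8
descent: ρ → (-4,3,4)  [lands on river]
river: ρ → (4,5,-3)
river: ρ → (-3,7,2)
river: ρ → (2,5,-6)
river: ρ → (-6,7,1)
river: ρ → (1,7,-6)
river: ρ → (-6,5,2)
river: ρ → (2,7,-3)
river: ρ → (-3,5,4)
river: ρ → (4,3,-4)
river: ρ → (-4,5,3)
river: ρ → (3,7,-2)
river: ρ → (-2,5,6)
river: ρ → (6,7,-1)
river: ρ → (-1,7,6)
river: ρ → (6,5,-2)
river: ρ → (-2,7,3)
river: ρ → (3,5,-4)
ρ-cycle length = 18 (tail of 1 descent step not counted)

18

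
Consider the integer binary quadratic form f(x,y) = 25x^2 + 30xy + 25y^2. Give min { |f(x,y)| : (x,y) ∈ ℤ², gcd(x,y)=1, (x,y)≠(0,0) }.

translate: b→-20 (≡30 mod 50), so (25,30,25)→(25,-20,20)
flip: (25,-20,20)→(20,20,25)
reduced (well bottom): (20,20,25) with a≤c, −a<b≤a
well minimum = a = 20

20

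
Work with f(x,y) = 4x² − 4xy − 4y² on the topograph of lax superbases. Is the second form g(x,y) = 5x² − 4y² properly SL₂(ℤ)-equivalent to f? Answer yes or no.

D₁ = 80, D₂ = 80
river cycle of f (length 2): (-4, 4, 4), (4, 4, -4)
river cycle of g (length 2): (-4, 8, 1), (1, 8, -4)
cycles differ ⇒ inequivalent

no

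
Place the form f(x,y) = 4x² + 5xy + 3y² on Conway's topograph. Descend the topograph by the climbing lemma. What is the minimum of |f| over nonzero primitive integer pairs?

translate: b→-3 (≡5 mod 8), so (4,5,3)→(4,-3,2)
flip: (4,-3,2)→(2,3,4)
translate: b→-1 (≡3 mod 4), so (2,3,4)→(2,-1,3)
reduced (well bottom): (2,-1,3) with a≤c, −a<b≤a
well minimum = a = 2

2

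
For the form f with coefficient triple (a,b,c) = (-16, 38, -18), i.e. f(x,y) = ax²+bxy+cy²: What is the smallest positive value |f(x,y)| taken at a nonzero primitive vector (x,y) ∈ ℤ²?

descent: ρ → (-18,-2,4)
descent: ρ → (4,10,-12)  [lands on river]
river: ρ → (-12,14,2)
river: ρ → (2,14,-12)
river: ρ → (-12,10,4)
river: ρ → (4,14,-6)
river: ρ → (-6,10,8)
river: ρ → (8,6,-8)
river: ρ → (-8,10,6)
river: ρ → (6,14,-4)
river: ρ → (-4,10,12)
river: ρ → (12,14,-2)
river: ρ → (-2,14,12)
river: ρ → (12,10,-4)
river: ρ → (-4,14,6)
river: ρ → (6,10,-8)
river: ρ → (-8,6,8)
river: ρ → (8,10,-6)
river: ρ → (-6,14,4)
closes: descent 2, river 18
min |a| on river = 2

2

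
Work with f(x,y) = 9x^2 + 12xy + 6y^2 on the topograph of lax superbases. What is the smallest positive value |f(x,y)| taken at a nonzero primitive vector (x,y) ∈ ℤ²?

translate: b→-6 (≡12 mod 18), so (9,12,6)→(9,-6,3)
flip: (9,-6,3)→(3,6,9)
translate: b→0 (≡6 mod 6), so (3,6,9)→(3,0,6)
reduced (well bottom): (3,0,6) with a≤c, −a<b≤a
well minimum = a = 3

3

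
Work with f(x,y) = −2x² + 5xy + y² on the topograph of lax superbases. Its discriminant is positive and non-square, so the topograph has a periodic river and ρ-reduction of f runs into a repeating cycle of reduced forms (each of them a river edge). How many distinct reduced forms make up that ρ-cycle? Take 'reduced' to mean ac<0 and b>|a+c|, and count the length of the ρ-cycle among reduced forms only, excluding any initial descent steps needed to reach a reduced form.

D = 33, ⌊√D⌋ = 5
river: ρ → (1,5,-2)
river: ρ → (-2,3,3)
river: ρ → (3,3,-2)
river: ρ → (-2,5,1)
ρ-cycle length = 4 (tail of 0 descent steps not counted)

4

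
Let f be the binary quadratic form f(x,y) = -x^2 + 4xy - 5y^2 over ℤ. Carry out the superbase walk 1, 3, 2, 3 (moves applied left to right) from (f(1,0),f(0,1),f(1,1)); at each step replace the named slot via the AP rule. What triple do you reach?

start (-1,-5,-2) = (f(1,0),f(0,1),f(1,1))
replace slot 1: 2·((-5)+(-2)) − (-1) = -13 → (-13,-5,-2)
replace slot 3: 2·((-13)+(-5)) − (-2) = -34 → (-13,-5,-34)
replace slot 2: 2·((-13)+(-34)) − (-5) = -89 → (-13,-89,-34)
replace slot 3: 2·((-13)+(-89)) − (-34) = -170 → (-13,-89,-170)

-13,-89,-170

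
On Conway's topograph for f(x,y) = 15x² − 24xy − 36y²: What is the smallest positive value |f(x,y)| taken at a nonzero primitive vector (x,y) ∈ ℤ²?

descent: ρ → (-36,24,15)  [lands on river]
river: ρ → (15,36,-24)
river: ρ → (-24,12,27)
river: ρ → (27,42,-9)
river: ρ → (-9,48,12)
river: ρ → (12,48,-9)
river: ρ → (-9,42,27)
river: ρ → (27,12,-24)
river: ρ → (-24,36,15)
river: ρ → (15,24,-36)
river: ρ → (-36,48,3)
river: ρ → (3,48,-36)
closes: descent 1, river 12
min |a| on river = 3

3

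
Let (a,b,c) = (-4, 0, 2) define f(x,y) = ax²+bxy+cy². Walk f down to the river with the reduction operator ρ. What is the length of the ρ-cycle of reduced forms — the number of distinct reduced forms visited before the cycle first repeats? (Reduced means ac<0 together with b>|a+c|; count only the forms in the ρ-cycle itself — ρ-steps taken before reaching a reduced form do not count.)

D = 32, ⌊√D⌋ = 5
descent: ρ → (2,4,-2)  [lands on river]
river: ρ → (-2,4,2)
ρ-cycle length = 2 (tail of 1 descent step not counted)

2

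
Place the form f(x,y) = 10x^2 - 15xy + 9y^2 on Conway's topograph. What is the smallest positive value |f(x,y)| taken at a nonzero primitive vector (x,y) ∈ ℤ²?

translate: b→5 (≡-15 mod 20), so (10,-15,9)→(10,5,4)
flip: (10,5,4)→(4,-5,10)
translate: b→3 (≡-5 mod 8), so (4,-5,10)→(4,3,9)
reduced (well bottom): (4,3,9) with a≤c, −a<b≤a
well minimum = a = 4

4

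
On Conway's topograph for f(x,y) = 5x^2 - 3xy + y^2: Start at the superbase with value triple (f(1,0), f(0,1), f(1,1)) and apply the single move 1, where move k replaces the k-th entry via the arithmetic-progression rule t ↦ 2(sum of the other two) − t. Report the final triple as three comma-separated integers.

start (5,1,3) = (f(1,0),f(0,1),f(1,1))
replace slot 1: 2·(1+3) − 5 = 3 → (3,1,3)

3,1,3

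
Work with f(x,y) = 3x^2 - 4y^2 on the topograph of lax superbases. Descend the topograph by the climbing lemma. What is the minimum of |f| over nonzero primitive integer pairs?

descent: ρ → (-4,0,3)
descent: ρ → (3,6,-1)  [lands on river]
river: ρ → (-1,6,3)
closes: descent 2, river 2
min |a| on river = 1

1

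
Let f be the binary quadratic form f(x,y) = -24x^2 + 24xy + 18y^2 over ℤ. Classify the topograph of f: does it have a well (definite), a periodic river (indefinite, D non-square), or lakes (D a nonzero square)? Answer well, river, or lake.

D = b²−4ac = 24² − 4·(-24)·18 = 2304
D = 48² is a perfect square ⇒ form factors over ℤ ⇒ lakes

lake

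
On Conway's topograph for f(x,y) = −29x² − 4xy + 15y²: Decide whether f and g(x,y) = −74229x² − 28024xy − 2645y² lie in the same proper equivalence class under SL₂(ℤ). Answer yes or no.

D₁ = 1756, D₂ = 1756
river cycle of f (length 8): (15, 34, -10), (-10, 26, 27), (27, 28, -9), (-9, 26, 30), (30, 34, -5), (-5, 36, 23), (23, 10, -18), (-18, 26, 15)
river cycle of g (length 8): (15, 34, -10), (-10, 26, 27), (27, 28, -9), (-9, 26, 30), (30, 34, -5), (-5, 36, 23), (23, 10, -18), (-18, 26, 15)
cycles coincide ⇒ equivalent

yes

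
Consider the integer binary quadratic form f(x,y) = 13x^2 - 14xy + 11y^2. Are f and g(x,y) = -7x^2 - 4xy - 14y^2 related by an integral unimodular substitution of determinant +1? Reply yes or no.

D₁ = -376, D₂ = -376
f: translate: b→12 (≡-14 mod 26), so (13,-14,11)→(13,12,10)
f: flip: (13,12,10)→(10,-12,13)
f: translate: b→8 (≡-12 mod 20), so (10,-12,13)→(10,8,11)
f: reduced (well bottom): (10,8,11) with a≤c, −a<b≤a
g is negative-definite; reduce −g:
−g: reduced (well bottom): (7,4,14) with a≤c, −a<b≤a
flip sign back: reduced form of g is (-7,-4,-14)
reduced forms (10, 8, 11) vs (-7, -4, -14) ⇒ inequivalent

no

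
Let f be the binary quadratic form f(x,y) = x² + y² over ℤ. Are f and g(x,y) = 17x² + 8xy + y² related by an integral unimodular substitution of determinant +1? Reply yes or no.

D₁ = -4, D₂ = -4
f: reduced (well bottom): (1,0,1) with a≤c, −a<b≤a
g: flip: (17,8,1)→(1,-8,17)
g: translate: b→0 (≡-8 mod 2), so (1,-8,17)→(1,0,1)
g: reduced (well bottom): (1,0,1) with a≤c, −a<b≤a
reduced forms (1, 0, 1) vs (1, 0, 1) ⇒ equivalent

yes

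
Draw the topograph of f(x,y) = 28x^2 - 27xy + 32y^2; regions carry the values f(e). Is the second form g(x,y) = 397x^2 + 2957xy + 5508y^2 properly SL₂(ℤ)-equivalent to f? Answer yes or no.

D₁ = -2855, D₂ = -2855
f: reduced (well bottom): (28,-27,32) with a≤c, −a<b≤a
g: translate: b→-219 (≡2957 mod 794), so (397,2957,5508)→(397,-219,32)
g: flip: (397,-219,32)→(32,219,397)
g: translate: b→27 (≡219 mod 64), so (32,219,397)→(32,27,28)
g: flip: (32,27,28)→(28,-27,32)
g: reduced (well bottom): (28,-27,32) with a≤c, −a<b≤a
reduced forms (28, -27, 32) vs (28, -27, 32) ⇒ equivalent

yes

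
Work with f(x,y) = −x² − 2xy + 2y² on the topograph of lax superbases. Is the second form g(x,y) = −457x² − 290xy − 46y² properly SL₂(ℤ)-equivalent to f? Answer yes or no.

D₁ = 12, D₂ = 12
river cycle of f (length 2): (2, 2, -1), (-1, 2, 2)
river cycle of g (length 2): (-1, 2, 2), (2, 2, -1)
cycles coincide ⇒ equivalent

yes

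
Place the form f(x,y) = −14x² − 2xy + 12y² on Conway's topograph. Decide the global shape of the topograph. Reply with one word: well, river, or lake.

D = b²−4ac = (-2)² − 4·(-14)·12 = 676
D = 26² is a perfect square ⇒ form factors over ℤ ⇒ lakes

lake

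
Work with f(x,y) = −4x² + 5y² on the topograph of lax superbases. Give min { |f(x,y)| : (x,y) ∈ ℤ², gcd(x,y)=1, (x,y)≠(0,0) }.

descent: ρ → (5,0,-4)
descent: ρ → (-4,8,1)  [lands on river]
river: ρ → (1,8,-4)
closes: descent 2, river 2
min |a| on river = 1

1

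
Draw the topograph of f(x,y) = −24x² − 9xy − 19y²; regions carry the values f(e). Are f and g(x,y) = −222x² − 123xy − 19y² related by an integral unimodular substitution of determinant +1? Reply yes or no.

D₁ = -1743, D₂ = -1743
f is negative-definite; reduce −f:
−f: flip: (24,9,19)→(19,-9,24)
−f: reduced (well bottom): (19,-9,24) with a≤c, −a<b≤a
flip sign back: reduced form of f is (-19,9,-24)
g is negative-definite; reduce −g:
−g: flip: (222,123,19)→(19,-123,222)
−g: translate: b→-9 (≡-123 mod 38), so (19,-123,222)→(19,-9,24)
−g: reduced (well bottom): (19,-9,24) with a≤c, −a<b≤a
flip sign back: reduced form of g is (-19,9,-24)
reduced forms (-19, 9, -24) vs (-19, 9, -24) ⇒ equivalent

yes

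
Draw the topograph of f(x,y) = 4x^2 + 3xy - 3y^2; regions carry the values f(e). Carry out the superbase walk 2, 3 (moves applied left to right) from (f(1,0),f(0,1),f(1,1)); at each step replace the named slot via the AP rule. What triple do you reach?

start (4,-3,4) = (f(1,0),f(0,1),f(1,1))
replace slot 2: 2·(4+4) − (-3) = 19 → (4,19,4)
replace slot 3: 2·(4+19) − 4 = 42 → (4,19,42)

4,19,42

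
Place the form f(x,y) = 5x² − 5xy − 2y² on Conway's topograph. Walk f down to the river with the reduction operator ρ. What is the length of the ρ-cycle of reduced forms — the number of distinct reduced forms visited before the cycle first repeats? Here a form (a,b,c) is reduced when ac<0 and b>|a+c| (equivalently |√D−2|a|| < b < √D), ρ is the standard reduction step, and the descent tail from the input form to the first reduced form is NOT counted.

D = 65, ⌊√D⌋ = 8
descent: ρ → (-2,5,5)  [lands on river]
river: ρ → (5,5,-2)
river: ρ → (-2,7,2)
river: ρ → (2,5,-5)
river: ρ → (-5,5,2)
river: ρ → (2,7,-2)
ρ-cycle length = 6 (tail of 1 descent step not counted)

6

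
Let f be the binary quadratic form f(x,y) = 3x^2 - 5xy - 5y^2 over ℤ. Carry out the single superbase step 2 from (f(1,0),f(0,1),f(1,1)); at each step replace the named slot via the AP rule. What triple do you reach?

start (3,-5,-7) = (f(1,0),f(0,1),f(1,1))
replace slot 2: 2·(3+(-7)) − (-5) = -3 → (3,-3,-7)

3,-3,-7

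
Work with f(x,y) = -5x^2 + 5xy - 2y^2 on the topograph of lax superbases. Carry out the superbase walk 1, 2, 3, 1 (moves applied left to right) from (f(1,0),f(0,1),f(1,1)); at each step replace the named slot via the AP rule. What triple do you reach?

start (-5,-2,-2) = (f(1,0),f(0,1),f(1,1))
replace slot 1: 2·((-2)+(-2)) − (-5) = -3 → (-3,-2,-2)
replace slot 2: 2·((-3)+(-2)) − (-2) = -8 → (-3,-8,-2)
replace slot 3: 2·((-3)+(-8)) − (-2) = -20 → (-3,-8,-20)
replace slot 1: 2·((-8)+(-20)) − (-3) = -53 → (-53,-8,-20)

-53,-8,-20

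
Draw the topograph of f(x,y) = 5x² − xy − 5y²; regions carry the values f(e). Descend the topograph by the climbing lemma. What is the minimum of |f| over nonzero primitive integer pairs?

descent: ρ → (-5,1,5)  [lands on river]
river: ρ → (5,9,-1)
river: ρ → (-1,9,5)
river: ρ → (5,1,-5)
river: ρ → (-5,9,1)
river: ρ → (1,9,-5)
closes: descent 1, river 6
min |a| on river = 1

1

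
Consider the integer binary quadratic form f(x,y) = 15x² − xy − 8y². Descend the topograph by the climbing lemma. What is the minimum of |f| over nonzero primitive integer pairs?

descent: ρ → (-8,17,6)  [lands on river]
river: ρ → (6,19,-5)
river: ρ → (-5,21,2)
river: ρ → (2,19,-15)
river: ρ → (-15,11,6)
river: ρ → (6,13,-13)
river: ρ → (-13,13,6)
river: ρ → (6,11,-15)
river: ρ → (-15,19,2)
river: ρ → (2,21,-5)
river: ρ → (-5,19,6)
river: ρ → (6,17,-8)
river: ρ → (-8,15,8)
river: ρ → (8,17,-6)
river: ρ → (-6,19,5)
river: ρ → (5,21,-2)
river: ρ → (-2,19,15)
river: ρ → (15,11,-6)
river: ρ → (-6,13,13)
river: ρ → (13,13,-6)
river: ρ → (-6,11,15)
river: ρ → (15,19,-2)
river: ρ → (-2,21,5)
river: ρ → (5,19,-6)
river: ρ → (-6,17,8)
river: ρ → (8,15,-8)
closes: descent 1, river 26
min |a| on river = 2

2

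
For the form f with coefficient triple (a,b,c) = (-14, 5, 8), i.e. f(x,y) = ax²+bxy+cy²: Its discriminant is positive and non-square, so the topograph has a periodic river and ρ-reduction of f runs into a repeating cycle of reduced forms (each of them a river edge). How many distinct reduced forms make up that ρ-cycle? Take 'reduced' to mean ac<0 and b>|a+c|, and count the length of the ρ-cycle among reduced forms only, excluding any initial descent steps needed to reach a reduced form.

D = 473, ⌊√D⌋ = 21
descent: ρ → (8,11,-11)  [lands on river]
river: ρ → (-11,11,8)
river: ρ → (8,21,-1)
river: ρ → (-1,21,8)
ρ-cycle length = 4 (tail of 1 descent step not counted)

4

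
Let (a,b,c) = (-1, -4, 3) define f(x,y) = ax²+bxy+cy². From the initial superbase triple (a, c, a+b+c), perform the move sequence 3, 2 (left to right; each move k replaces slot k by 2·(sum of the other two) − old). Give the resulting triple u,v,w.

start (-1,3,-2) = (f(1,0),f(0,1),f(1,1))
replace slot 3: 2·((-1)+3) − (-2) = 6 → (-1,3,6)
replace slot 2: 2·((-1)+6) − 3 = 7 → (-1,7,6)

-1,7,6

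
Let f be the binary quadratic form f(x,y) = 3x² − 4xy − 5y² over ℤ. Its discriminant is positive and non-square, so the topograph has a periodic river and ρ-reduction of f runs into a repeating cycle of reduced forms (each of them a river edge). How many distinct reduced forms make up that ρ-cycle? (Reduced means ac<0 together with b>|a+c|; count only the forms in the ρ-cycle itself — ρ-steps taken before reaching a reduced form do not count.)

D = 76, ⌊√D⌋ = 8
descent: ρ → (-5,4,3)  [lands on river]
river: ρ → (3,8,-1)
river: ρ → (-1,8,3)
river: ρ → (3,4,-5)
river: ρ → (-5,6,2)
river: ρ → (2,6,-5)
ρ-cycle length = 6 (tail of 1 descent step not counted)

6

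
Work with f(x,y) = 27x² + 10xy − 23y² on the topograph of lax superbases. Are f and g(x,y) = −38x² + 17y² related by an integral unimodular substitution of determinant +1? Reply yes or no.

D₁ = 2584, D₂ = 2584
river cycle of f (length 6): (-23, 36, 14), (14, 48, -5), (-5, 42, 41), (41, 40, -6), (-6, 44, 27), (27, 10, -23)
river cycle of g (length 4): (17, 34, -21), (-21, 50, 1), (1, 50, -21), (-21, 34, 17)
cycles differ ⇒ inequivalent

no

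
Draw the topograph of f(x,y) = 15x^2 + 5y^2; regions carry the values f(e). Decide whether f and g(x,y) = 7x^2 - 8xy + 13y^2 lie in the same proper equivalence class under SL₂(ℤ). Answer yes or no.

D₁ = -300, D₂ = -300
f: flip: (15,0,5)→(5,0,15)
f: reduced (well bottom): (5,0,15) with a≤c, −a<b≤a
g: translate: b→6 (≡-8 mod 14), so (7,-8,13)→(7,6,12)
g: reduced (well bottom): (7,6,12) with a≤c, −a<b≤a
reduced forms (5, 0, 15) vs (7, 6, 12) ⇒ inequivalent

no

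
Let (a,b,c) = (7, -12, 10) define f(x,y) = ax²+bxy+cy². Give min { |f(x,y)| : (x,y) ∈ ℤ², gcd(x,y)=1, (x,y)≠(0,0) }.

translate: b→2 (≡-12 mod 14), so (7,-12,10)→(7,2,5)
flip: (7,2,5)→(5,-2,7)
reduced (well bottom): (5,-2,7) with a≤c, −a<b≤a
well minimum = a = 5

5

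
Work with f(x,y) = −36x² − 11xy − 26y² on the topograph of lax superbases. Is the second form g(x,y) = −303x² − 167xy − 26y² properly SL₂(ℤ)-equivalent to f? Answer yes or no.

D₁ = -3623, D₂ = -3623
f is negative-definite; reduce −f:
−f: flip: (36,11,26)→(26,-11,36)
−f: reduced (well bottom): (26,-11,36) with a≤c, −a<b≤a
flip sign back: reduced form of f is (-26,11,-36)
g is negative-definite; reduce −g:
−g: flip: (303,167,26)→(26,-167,303)
−g: translate: b→-11 (≡-167 mod 52), so (26,-167,303)→(26,-11,36)
−g: reduced (well bottom): (26,-11,36) with a≤c, −a<b≤a
flip sign back: reduced form of g is (-26,11,-36)
reduced forms (-26, 11, -36) vs (-26, 11, -36) ⇒ equivalent

yes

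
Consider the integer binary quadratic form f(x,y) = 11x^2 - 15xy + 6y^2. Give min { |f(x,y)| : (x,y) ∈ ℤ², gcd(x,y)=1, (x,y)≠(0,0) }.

translate: b→7 (≡-15 mod 22), so (11,-15,6)→(11,7,2)
flip: (11,7,2)→(2,-7,11)
translate: b→1 (≡-7 mod 4), so (2,-7,11)→(2,1,5)
reduced (well bottom): (2,1,5) with a≤c, −a<b≤a
well minimum = a = 2

2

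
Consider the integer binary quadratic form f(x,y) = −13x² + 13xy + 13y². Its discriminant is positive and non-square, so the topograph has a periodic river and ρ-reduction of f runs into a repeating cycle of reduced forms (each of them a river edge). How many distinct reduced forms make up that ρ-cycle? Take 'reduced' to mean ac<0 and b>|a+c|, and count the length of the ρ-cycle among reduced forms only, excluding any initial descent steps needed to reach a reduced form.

D = 845, ⌊√D⌋ = 29
river: ρ → (13,13,-13)
river: ρ → (-13,13,13)
ρ-cycle length = 2 (tail of 0 descent steps not counted)

2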